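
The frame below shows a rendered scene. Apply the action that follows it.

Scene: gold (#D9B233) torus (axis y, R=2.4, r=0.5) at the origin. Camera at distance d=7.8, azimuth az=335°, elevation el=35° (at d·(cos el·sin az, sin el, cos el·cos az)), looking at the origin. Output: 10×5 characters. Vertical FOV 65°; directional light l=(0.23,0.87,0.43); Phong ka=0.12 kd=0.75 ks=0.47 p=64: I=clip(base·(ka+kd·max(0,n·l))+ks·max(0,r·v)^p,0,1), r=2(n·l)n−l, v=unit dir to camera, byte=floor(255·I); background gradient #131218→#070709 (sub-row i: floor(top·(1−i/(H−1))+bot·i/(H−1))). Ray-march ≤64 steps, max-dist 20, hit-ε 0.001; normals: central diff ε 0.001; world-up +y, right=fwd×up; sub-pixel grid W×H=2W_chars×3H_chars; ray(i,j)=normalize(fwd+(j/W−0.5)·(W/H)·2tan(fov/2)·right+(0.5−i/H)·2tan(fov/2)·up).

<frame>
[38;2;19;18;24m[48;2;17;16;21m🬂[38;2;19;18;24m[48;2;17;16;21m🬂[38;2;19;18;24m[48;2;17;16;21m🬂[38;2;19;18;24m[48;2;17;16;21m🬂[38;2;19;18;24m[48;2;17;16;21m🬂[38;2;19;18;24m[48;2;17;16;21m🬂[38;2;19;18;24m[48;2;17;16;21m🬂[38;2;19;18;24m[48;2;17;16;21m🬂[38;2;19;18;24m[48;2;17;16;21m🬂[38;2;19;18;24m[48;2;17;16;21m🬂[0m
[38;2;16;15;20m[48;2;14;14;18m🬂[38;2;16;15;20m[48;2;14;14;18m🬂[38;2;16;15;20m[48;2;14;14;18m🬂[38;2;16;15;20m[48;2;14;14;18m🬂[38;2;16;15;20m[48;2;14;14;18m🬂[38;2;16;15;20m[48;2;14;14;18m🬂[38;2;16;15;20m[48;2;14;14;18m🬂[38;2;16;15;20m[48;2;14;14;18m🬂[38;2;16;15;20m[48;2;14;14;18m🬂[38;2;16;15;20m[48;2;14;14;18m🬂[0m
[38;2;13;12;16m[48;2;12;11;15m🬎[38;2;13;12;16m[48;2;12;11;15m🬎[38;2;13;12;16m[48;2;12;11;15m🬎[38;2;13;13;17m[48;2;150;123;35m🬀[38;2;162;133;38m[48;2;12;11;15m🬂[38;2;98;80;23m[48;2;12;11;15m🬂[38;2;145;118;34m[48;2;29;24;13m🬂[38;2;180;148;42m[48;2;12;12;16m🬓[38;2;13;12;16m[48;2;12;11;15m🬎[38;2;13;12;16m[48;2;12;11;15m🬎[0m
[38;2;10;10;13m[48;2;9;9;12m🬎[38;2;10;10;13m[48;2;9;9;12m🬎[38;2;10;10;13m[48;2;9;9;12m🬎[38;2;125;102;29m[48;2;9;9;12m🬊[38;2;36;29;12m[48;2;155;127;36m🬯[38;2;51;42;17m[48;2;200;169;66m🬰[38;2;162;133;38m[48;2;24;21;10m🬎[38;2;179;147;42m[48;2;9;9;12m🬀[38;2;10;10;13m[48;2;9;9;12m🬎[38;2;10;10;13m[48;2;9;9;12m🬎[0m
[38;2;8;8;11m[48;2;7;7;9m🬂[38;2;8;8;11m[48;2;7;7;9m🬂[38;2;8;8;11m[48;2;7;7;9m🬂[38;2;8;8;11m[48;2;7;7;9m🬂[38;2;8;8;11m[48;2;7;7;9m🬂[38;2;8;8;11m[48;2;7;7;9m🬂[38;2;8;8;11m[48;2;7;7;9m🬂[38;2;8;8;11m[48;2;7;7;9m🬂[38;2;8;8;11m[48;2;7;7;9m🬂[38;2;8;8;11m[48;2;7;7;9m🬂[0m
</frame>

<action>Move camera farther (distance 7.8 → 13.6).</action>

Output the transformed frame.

<frame>
[38;2;19;18;24m[48;2;17;16;21m🬂[38;2;19;18;24m[48;2;17;16;21m🬂[38;2;19;18;24m[48;2;17;16;21m🬂[38;2;19;18;24m[48;2;17;16;21m🬂[38;2;19;18;24m[48;2;17;16;21m🬂[38;2;19;18;24m[48;2;17;16;21m🬂[38;2;19;18;24m[48;2;17;16;21m🬂[38;2;19;18;24m[48;2;17;16;21m🬂[38;2;19;18;24m[48;2;17;16;21m🬂[38;2;19;18;24m[48;2;17;16;21m🬂[0m
[38;2;16;15;20m[48;2;14;14;18m🬂[38;2;16;15;20m[48;2;14;14;18m🬂[38;2;16;15;20m[48;2;14;14;18m🬂[38;2;16;15;20m[48;2;14;14;18m🬂[38;2;16;15;20m[48;2;14;14;18m🬂[38;2;16;15;20m[48;2;14;14;18m🬂[38;2;16;15;20m[48;2;14;14;18m🬂[38;2;16;15;20m[48;2;14;14;18m🬂[38;2;16;15;20m[48;2;14;14;18m🬂[38;2;16;15;20m[48;2;14;14;18m🬂[0m
[38;2;13;12;16m[48;2;12;11;15m🬎[38;2;13;12;16m[48;2;12;11;15m🬎[38;2;13;12;16m[48;2;12;11;15m🬎[38;2;13;12;16m[48;2;12;11;15m🬎[38;2;163;133;38m[48;2;16;14;13m🬓[38;2;26;21;6m[48;2;12;12;16m🬇[38;2;171;140;39m[48;2;12;12;16m🬓[38;2;13;12;16m[48;2;12;11;15m🬎[38;2;13;12;16m[48;2;12;11;15m🬎[38;2;13;12;16m[48;2;12;11;15m🬎[0m
[38;2;10;10;13m[48;2;9;9;12m🬎[38;2;10;10;13m[48;2;9;9;12m🬎[38;2;10;10;13m[48;2;9;9;12m🬎[38;2;10;10;13m[48;2;9;9;12m🬎[38;2;89;73;21m[48;2;9;9;12m🬁[38;2;134;109;31m[48;2;9;9;12m🬂[38;2;10;10;13m[48;2;9;9;12m🬎[38;2;10;10;13m[48;2;9;9;12m🬎[38;2;10;10;13m[48;2;9;9;12m🬎[38;2;10;10;13m[48;2;9;9;12m🬎[0m
[38;2;8;8;11m[48;2;7;7;9m🬂[38;2;8;8;11m[48;2;7;7;9m🬂[38;2;8;8;11m[48;2;7;7;9m🬂[38;2;8;8;11m[48;2;7;7;9m🬂[38;2;8;8;11m[48;2;7;7;9m🬂[38;2;8;8;11m[48;2;7;7;9m🬂[38;2;8;8;11m[48;2;7;7;9m🬂[38;2;8;8;11m[48;2;7;7;9m🬂[38;2;8;8;11m[48;2;7;7;9m🬂[38;2;8;8;11m[48;2;7;7;9m🬂[0m
</frame>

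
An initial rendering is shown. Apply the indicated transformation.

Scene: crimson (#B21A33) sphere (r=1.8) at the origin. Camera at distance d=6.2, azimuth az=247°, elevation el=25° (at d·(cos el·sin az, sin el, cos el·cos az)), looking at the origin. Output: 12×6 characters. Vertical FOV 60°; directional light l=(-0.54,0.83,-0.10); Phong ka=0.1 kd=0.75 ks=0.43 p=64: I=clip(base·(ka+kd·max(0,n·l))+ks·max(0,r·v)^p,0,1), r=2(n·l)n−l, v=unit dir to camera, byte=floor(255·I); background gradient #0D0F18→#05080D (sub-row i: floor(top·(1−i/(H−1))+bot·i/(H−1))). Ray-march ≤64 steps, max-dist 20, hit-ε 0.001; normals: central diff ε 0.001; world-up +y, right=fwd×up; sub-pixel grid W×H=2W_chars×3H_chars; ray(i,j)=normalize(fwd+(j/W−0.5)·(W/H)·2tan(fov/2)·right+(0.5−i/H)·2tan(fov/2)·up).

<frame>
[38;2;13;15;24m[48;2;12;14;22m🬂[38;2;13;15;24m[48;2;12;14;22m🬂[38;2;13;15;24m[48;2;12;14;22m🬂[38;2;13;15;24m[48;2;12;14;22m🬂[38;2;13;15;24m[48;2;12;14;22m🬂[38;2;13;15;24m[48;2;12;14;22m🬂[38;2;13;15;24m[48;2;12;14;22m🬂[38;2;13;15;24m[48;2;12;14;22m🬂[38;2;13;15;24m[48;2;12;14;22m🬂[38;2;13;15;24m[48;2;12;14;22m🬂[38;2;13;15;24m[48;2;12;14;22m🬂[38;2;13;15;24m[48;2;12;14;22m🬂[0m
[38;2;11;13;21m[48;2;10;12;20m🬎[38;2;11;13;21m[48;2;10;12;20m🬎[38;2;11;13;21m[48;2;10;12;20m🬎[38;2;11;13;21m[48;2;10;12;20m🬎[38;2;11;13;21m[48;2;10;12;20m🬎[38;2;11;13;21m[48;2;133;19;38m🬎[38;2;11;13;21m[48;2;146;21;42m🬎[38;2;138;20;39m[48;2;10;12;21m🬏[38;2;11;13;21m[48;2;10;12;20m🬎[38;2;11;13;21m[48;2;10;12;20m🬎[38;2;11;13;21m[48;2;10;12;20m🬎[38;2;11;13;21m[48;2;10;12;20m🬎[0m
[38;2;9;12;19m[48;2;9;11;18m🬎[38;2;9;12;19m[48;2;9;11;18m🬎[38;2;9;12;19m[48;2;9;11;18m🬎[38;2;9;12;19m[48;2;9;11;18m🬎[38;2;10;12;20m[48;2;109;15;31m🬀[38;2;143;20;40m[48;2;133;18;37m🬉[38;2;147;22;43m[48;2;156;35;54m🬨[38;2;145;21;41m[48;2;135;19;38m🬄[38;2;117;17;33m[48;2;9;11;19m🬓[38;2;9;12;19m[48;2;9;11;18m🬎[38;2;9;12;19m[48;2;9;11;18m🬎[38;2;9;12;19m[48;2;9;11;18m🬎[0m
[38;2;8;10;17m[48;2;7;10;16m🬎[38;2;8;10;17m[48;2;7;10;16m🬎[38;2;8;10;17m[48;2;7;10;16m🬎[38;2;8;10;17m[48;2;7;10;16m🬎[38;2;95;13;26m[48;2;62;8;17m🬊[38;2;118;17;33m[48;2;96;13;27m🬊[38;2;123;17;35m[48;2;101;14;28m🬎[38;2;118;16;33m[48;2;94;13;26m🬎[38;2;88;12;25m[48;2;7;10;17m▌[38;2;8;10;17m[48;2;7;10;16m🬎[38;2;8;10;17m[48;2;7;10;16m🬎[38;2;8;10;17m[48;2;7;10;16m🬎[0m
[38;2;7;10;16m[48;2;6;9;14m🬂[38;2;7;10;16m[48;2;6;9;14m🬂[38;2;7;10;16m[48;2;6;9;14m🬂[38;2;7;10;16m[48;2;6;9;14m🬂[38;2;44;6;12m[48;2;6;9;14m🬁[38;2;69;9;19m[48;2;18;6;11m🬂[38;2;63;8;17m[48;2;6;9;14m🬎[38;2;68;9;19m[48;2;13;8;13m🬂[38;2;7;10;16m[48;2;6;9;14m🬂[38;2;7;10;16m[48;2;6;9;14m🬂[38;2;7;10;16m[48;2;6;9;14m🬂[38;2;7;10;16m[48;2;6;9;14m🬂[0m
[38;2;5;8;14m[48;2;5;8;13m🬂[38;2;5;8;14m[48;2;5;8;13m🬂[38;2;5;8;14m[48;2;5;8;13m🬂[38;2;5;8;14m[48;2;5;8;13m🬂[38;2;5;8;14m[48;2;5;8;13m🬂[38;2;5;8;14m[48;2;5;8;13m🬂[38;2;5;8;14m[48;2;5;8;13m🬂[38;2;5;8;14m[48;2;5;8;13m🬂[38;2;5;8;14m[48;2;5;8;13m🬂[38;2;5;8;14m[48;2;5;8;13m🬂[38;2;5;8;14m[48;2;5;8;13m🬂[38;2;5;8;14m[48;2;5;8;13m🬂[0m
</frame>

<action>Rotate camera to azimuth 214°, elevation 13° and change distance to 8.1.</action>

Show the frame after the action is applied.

<frame>
[38;2;13;15;24m[48;2;12;14;22m🬂[38;2;13;15;24m[48;2;12;14;22m🬂[38;2;13;15;24m[48;2;12;14;22m🬂[38;2;13;15;24m[48;2;12;14;22m🬂[38;2;13;15;24m[48;2;12;14;22m🬂[38;2;13;15;24m[48;2;12;14;22m🬂[38;2;13;15;24m[48;2;12;14;22m🬂[38;2;13;15;24m[48;2;12;14;22m🬂[38;2;13;15;24m[48;2;12;14;22m🬂[38;2;13;15;24m[48;2;12;14;22m🬂[38;2;13;15;24m[48;2;12;14;22m🬂[38;2;13;15;24m[48;2;12;14;22m🬂[0m
[38;2;11;13;21m[48;2;10;12;20m🬎[38;2;11;13;21m[48;2;10;12;20m🬎[38;2;11;13;21m[48;2;10;12;20m🬎[38;2;11;13;21m[48;2;10;12;20m🬎[38;2;11;13;21m[48;2;10;12;20m🬎[38;2;11;13;21m[48;2;10;12;20m🬎[38;2;11;13;21m[48;2;10;12;20m🬎[38;2;11;13;21m[48;2;10;12;20m🬎[38;2;11;13;21m[48;2;10;12;20m🬎[38;2;11;13;21m[48;2;10;12;20m🬎[38;2;11;13;21m[48;2;10;12;20m🬎[38;2;11;13;21m[48;2;10;12;20m🬎[0m
[38;2;9;12;19m[48;2;9;11;18m🬎[38;2;9;12;19m[48;2;9;11;18m🬎[38;2;9;12;19m[48;2;9;11;18m🬎[38;2;9;12;19m[48;2;9;11;18m🬎[38;2;9;11;19m[48;2;48;7;14m🬝[38;2;10;12;20m[48;2;101;14;28m🬀[38;2;144;22;42m[48;2;122;18;35m🬊[38;2;133;19;37m[48;2;9;12;19m🬱[38;2;9;12;19m[48;2;9;11;18m🬎[38;2;9;12;19m[48;2;9;11;18m🬎[38;2;9;12;19m[48;2;9;11;18m🬎[38;2;9;12;19m[48;2;9;11;18m🬎[0m
[38;2;8;10;17m[48;2;7;10;16m🬎[38;2;8;10;17m[48;2;7;10;16m🬎[38;2;8;10;17m[48;2;7;10;16m🬎[38;2;8;10;17m[48;2;7;10;16m🬎[38;2;7;10;16m[48;2;23;3;6m🬲[38;2;64;9;18m[48;2;25;3;6m🬊[38;2;90;12;25m[48;2;52;7;14m🬊[38;2;94;13;26m[48;2;29;8;15m🬎[38;2;8;10;17m[48;2;7;10;16m🬎[38;2;8;10;17m[48;2;7;10;16m🬎[38;2;8;10;17m[48;2;7;10;16m🬎[38;2;8;10;17m[48;2;7;10;16m🬎[0m
[38;2;7;10;16m[48;2;6;9;14m🬂[38;2;7;10;16m[48;2;6;9;14m🬂[38;2;7;10;16m[48;2;6;9;14m🬂[38;2;7;10;16m[48;2;6;9;14m🬂[38;2;7;10;16m[48;2;6;9;14m🬂[38;2;6;9;14m[48;2;17;2;5m🬺[38;2;17;2;5m[48;2;6;9;14m🬂[38;2;7;10;16m[48;2;6;9;14m🬂[38;2;7;10;16m[48;2;6;9;14m🬂[38;2;7;10;16m[48;2;6;9;14m🬂[38;2;7;10;16m[48;2;6;9;14m🬂[38;2;7;10;16m[48;2;6;9;14m🬂[0m
[38;2;5;8;14m[48;2;5;8;13m🬂[38;2;5;8;14m[48;2;5;8;13m🬂[38;2;5;8;14m[48;2;5;8;13m🬂[38;2;5;8;14m[48;2;5;8;13m🬂[38;2;5;8;14m[48;2;5;8;13m🬂[38;2;5;8;14m[48;2;5;8;13m🬂[38;2;5;8;14m[48;2;5;8;13m🬂[38;2;5;8;14m[48;2;5;8;13m🬂[38;2;5;8;14m[48;2;5;8;13m🬂[38;2;5;8;14m[48;2;5;8;13m🬂[38;2;5;8;14m[48;2;5;8;13m🬂[38;2;5;8;14m[48;2;5;8;13m🬂[0m
</frame>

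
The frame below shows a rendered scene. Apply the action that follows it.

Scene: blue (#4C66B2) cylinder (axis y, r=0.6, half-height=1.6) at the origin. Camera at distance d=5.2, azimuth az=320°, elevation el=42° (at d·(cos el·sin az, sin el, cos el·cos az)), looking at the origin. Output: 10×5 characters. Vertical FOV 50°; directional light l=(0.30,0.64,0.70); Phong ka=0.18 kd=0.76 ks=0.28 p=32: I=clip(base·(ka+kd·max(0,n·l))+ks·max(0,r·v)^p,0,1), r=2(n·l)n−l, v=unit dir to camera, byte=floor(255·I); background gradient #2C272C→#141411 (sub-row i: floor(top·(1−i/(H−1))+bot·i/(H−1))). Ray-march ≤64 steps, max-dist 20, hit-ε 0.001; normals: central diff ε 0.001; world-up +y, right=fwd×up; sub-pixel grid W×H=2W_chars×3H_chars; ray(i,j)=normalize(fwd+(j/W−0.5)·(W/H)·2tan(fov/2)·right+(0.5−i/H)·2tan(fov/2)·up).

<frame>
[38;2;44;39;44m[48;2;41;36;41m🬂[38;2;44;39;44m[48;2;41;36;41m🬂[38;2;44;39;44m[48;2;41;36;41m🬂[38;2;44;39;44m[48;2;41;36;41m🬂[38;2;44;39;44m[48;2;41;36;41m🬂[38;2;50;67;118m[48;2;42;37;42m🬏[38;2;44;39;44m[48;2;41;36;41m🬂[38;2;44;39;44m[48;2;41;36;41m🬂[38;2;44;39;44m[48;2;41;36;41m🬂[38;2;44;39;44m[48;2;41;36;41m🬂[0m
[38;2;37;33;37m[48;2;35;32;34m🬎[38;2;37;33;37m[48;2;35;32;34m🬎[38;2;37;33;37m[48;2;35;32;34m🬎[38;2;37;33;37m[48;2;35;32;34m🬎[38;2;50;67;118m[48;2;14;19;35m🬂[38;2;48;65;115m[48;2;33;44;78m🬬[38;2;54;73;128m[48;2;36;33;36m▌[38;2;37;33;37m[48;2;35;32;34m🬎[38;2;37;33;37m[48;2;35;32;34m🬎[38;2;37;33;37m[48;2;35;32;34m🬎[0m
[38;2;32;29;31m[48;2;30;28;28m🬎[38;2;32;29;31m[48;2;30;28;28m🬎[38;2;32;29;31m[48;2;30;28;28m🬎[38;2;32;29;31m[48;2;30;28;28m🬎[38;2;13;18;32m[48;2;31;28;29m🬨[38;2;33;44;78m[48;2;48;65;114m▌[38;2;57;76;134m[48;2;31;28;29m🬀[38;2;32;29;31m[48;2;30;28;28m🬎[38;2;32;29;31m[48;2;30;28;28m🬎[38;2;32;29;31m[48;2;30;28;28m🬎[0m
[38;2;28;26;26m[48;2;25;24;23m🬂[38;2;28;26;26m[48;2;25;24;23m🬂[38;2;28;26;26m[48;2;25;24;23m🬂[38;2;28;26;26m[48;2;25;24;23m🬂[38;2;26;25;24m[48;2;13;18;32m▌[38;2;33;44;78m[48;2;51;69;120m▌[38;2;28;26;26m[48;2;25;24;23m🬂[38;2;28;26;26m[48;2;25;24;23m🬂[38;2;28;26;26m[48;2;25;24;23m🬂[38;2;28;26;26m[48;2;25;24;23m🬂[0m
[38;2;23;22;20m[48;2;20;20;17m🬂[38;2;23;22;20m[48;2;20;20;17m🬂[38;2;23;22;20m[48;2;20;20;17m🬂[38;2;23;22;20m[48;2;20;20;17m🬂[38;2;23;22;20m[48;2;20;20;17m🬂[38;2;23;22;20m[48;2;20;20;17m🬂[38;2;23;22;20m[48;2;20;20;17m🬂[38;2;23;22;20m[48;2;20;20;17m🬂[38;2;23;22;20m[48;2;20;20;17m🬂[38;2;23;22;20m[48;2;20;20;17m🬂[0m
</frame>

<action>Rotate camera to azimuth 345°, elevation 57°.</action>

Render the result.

<frame>
[38;2;44;39;44m[48;2;41;36;41m🬂[38;2;44;39;44m[48;2;41;36;41m🬂[38;2;44;39;44m[48;2;41;36;41m🬂[38;2;44;39;44m[48;2;41;36;41m🬂[38;2;44;39;44m[48;2;41;36;41m🬂[38;2;44;39;44m[48;2;41;36;41m🬂[38;2;44;39;44m[48;2;41;36;41m🬂[38;2;44;39;44m[48;2;41;36;41m🬂[38;2;44;39;44m[48;2;41;36;41m🬂[38;2;44;39;44m[48;2;41;36;41m🬂[0m
[38;2;37;33;37m[48;2;35;32;34m🬎[38;2;37;33;37m[48;2;35;32;34m🬎[38;2;37;33;37m[48;2;35;32;34m🬎[38;2;37;33;37m[48;2;35;32;34m🬎[38;2;50;67;118m[48;2;50;67;118m [38;2;50;67;118m[48;2;50;67;118m [38;2;50;67;118m[48;2;36;33;36m▌[38;2;37;33;37m[48;2;35;32;34m🬎[38;2;37;33;37m[48;2;35;32;34m🬎[38;2;37;33;37m[48;2;35;32;34m🬎[0m
[38;2;32;29;31m[48;2;30;28;28m🬎[38;2;32;29;31m[48;2;30;28;28m🬎[38;2;32;29;31m[48;2;30;28;28m🬎[38;2;32;29;31m[48;2;30;28;28m🬎[38;2;25;25;30m[48;2;33;44;78m▌[38;2;48;64;113m[48;2;55;75;132m▌[38;2;55;74;130m[48;2;31;28;29m🬀[38;2;32;29;31m[48;2;30;28;28m🬎[38;2;32;29;31m[48;2;30;28;28m🬎[38;2;32;29;31m[48;2;30;28;28m🬎[0m
[38;2;28;26;26m[48;2;25;24;23m🬂[38;2;28;26;26m[48;2;25;24;23m🬂[38;2;28;26;26m[48;2;25;24;23m🬂[38;2;28;26;26m[48;2;25;24;23m🬂[38;2;27;36;64m[48;2;26;24;23m🬉[38;2;51;69;121m[48;2;25;24;22m🬝[38;2;28;26;26m[48;2;25;24;23m🬂[38;2;28;26;26m[48;2;25;24;23m🬂[38;2;28;26;26m[48;2;25;24;23m🬂[38;2;28;26;26m[48;2;25;24;23m🬂[0m
[38;2;23;22;20m[48;2;20;20;17m🬂[38;2;23;22;20m[48;2;20;20;17m🬂[38;2;23;22;20m[48;2;20;20;17m🬂[38;2;23;22;20m[48;2;20;20;17m🬂[38;2;23;22;20m[48;2;20;20;17m🬂[38;2;23;22;20m[48;2;20;20;17m🬂[38;2;23;22;20m[48;2;20;20;17m🬂[38;2;23;22;20m[48;2;20;20;17m🬂[38;2;23;22;20m[48;2;20;20;17m🬂[38;2;23;22;20m[48;2;20;20;17m🬂[0m
</frame>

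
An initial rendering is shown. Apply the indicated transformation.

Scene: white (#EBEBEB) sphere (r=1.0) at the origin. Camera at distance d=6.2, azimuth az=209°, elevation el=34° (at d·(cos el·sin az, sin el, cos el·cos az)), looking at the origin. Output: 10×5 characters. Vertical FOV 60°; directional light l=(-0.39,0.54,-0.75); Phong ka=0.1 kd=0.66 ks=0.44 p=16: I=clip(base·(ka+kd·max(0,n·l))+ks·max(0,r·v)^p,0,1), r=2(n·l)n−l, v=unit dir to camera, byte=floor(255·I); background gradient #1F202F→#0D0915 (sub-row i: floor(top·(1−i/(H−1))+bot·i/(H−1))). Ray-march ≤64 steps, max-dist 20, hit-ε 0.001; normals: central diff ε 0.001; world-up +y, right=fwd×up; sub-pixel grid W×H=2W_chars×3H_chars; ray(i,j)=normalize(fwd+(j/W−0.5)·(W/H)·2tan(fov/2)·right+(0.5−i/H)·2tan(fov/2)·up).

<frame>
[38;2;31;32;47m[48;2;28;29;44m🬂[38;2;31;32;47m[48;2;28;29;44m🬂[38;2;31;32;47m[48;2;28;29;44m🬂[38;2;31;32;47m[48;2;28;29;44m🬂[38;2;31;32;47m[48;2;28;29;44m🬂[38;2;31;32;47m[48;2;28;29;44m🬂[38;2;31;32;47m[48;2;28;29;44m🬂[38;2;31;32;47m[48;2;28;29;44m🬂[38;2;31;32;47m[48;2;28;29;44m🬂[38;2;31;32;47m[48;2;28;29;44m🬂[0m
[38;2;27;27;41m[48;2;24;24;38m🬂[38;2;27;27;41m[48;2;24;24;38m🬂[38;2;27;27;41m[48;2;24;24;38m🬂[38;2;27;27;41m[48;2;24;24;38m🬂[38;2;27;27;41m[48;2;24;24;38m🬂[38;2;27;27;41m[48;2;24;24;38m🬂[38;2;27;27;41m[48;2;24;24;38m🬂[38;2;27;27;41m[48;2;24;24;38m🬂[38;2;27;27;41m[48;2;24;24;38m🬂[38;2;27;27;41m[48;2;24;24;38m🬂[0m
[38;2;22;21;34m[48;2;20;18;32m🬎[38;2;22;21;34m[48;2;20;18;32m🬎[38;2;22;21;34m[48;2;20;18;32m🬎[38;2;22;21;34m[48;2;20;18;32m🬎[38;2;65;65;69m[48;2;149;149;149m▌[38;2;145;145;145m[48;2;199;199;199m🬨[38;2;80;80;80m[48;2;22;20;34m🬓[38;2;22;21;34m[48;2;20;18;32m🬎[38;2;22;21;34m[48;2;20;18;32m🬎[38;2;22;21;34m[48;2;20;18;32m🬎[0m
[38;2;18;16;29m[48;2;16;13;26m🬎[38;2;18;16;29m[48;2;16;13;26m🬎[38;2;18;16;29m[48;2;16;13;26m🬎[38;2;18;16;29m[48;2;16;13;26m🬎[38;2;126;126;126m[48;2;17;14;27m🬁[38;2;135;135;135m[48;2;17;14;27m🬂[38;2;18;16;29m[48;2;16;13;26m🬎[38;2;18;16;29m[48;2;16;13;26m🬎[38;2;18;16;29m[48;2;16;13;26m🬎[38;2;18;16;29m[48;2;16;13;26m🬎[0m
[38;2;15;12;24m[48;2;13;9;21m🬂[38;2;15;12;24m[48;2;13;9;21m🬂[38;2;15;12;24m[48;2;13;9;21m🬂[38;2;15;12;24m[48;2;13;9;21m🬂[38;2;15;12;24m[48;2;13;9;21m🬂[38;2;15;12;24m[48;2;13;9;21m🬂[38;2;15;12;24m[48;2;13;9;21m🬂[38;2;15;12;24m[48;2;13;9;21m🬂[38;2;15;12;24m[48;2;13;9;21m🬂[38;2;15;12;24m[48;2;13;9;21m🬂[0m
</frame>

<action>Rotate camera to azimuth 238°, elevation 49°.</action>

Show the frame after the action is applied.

<frame>
[38;2;31;32;47m[48;2;28;29;44m🬂[38;2;31;32;47m[48;2;28;29;44m🬂[38;2;31;32;47m[48;2;28;29;44m🬂[38;2;31;32;47m[48;2;28;29;44m🬂[38;2;31;32;47m[48;2;28;29;44m🬂[38;2;31;32;47m[48;2;28;29;44m🬂[38;2;31;32;47m[48;2;28;29;44m🬂[38;2;31;32;47m[48;2;28;29;44m🬂[38;2;31;32;47m[48;2;28;29;44m🬂[38;2;31;32;47m[48;2;28;29;44m🬂[0m
[38;2;27;27;41m[48;2;24;24;38m🬂[38;2;27;27;41m[48;2;24;24;38m🬂[38;2;27;27;41m[48;2;24;24;38m🬂[38;2;27;27;41m[48;2;24;24;38m🬂[38;2;27;27;41m[48;2;24;24;38m🬂[38;2;27;27;41m[48;2;24;24;38m🬂[38;2;27;27;41m[48;2;24;24;38m🬂[38;2;27;27;41m[48;2;24;24;38m🬂[38;2;27;27;41m[48;2;24;24;38m🬂[38;2;27;27;41m[48;2;24;24;38m🬂[0m
[38;2;22;21;34m[48;2;20;18;32m🬎[38;2;22;21;34m[48;2;20;18;32m🬎[38;2;22;21;34m[48;2;20;18;32m🬎[38;2;22;21;34m[48;2;20;18;32m🬎[38;2;23;22;35m[48;2;149;149;149m🬀[38;2;95;95;95m[48;2;151;151;151m🬊[38;2;22;20;34m[48;2;23;23;23m🬨[38;2;22;21;34m[48;2;20;18;32m🬎[38;2;22;21;34m[48;2;20;18;32m🬎[38;2;22;21;34m[48;2;20;18;32m🬎[0m
[38;2;18;16;29m[48;2;16;13;26m🬎[38;2;18;16;29m[48;2;16;13;26m🬎[38;2;18;16;29m[48;2;16;13;26m🬎[38;2;18;16;29m[48;2;16;13;26m🬎[38;2;158;158;158m[48;2;17;14;27m🬁[38;2;125;125;125m[48;2;17;14;27m🬂[38;2;18;16;29m[48;2;16;13;26m🬎[38;2;18;16;29m[48;2;16;13;26m🬎[38;2;18;16;29m[48;2;16;13;26m🬎[38;2;18;16;29m[48;2;16;13;26m🬎[0m
[38;2;15;12;24m[48;2;13;9;21m🬂[38;2;15;12;24m[48;2;13;9;21m🬂[38;2;15;12;24m[48;2;13;9;21m🬂[38;2;15;12;24m[48;2;13;9;21m🬂[38;2;15;12;24m[48;2;13;9;21m🬂[38;2;15;12;24m[48;2;13;9;21m🬂[38;2;15;12;24m[48;2;13;9;21m🬂[38;2;15;12;24m[48;2;13;9;21m🬂[38;2;15;12;24m[48;2;13;9;21m🬂[38;2;15;12;24m[48;2;13;9;21m🬂[0m
</frame>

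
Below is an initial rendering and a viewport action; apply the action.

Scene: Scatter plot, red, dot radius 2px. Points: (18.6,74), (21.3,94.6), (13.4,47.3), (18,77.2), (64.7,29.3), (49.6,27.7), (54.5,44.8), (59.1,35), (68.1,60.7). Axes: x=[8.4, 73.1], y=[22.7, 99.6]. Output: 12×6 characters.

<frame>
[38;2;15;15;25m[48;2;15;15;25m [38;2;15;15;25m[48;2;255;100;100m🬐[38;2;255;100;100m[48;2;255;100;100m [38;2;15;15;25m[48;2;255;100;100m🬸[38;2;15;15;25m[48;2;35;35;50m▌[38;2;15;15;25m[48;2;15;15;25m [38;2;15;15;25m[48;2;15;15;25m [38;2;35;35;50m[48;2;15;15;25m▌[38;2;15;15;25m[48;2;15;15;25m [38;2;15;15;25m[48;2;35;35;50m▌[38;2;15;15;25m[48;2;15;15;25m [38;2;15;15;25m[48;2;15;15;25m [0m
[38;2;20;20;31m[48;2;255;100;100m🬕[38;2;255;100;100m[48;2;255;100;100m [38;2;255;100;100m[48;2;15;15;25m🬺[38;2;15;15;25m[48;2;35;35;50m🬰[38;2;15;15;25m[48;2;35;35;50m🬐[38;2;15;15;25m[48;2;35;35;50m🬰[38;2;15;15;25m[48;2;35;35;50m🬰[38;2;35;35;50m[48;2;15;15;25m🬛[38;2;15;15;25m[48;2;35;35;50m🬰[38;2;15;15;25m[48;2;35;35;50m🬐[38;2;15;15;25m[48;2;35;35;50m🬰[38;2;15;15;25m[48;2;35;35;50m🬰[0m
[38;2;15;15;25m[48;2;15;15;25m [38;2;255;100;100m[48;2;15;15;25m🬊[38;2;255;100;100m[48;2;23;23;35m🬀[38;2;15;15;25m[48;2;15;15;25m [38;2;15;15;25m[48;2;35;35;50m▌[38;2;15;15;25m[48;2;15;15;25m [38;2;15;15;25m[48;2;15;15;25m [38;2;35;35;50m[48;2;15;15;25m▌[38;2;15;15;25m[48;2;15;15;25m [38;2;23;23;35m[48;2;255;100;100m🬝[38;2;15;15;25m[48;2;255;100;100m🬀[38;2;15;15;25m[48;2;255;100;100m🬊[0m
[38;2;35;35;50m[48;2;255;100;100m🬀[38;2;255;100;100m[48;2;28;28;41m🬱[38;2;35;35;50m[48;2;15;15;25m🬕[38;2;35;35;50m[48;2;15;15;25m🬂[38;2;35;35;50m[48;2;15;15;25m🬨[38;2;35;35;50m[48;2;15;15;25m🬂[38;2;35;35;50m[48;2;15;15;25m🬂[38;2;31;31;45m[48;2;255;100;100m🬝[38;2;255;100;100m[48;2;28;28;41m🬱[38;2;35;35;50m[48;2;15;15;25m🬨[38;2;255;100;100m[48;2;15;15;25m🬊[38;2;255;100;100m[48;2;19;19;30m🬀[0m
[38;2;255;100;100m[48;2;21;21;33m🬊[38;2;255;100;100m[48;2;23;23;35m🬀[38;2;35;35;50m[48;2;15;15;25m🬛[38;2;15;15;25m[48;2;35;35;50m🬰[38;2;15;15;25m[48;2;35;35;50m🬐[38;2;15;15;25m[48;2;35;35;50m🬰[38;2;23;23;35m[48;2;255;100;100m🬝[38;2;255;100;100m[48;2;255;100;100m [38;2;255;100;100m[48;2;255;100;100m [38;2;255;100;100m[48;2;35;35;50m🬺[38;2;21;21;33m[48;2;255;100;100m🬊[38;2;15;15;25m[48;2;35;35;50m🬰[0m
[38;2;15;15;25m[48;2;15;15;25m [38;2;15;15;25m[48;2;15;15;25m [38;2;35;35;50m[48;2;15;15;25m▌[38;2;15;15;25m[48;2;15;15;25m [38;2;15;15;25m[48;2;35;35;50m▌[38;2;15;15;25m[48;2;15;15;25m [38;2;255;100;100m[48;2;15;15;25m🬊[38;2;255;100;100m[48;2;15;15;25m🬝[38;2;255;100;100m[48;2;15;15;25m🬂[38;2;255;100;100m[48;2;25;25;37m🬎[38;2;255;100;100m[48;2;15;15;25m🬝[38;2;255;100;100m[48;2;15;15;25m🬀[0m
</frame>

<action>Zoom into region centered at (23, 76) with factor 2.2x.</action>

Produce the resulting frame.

<frame>
[38;2;15;15;25m[48;2;15;15;25m [38;2;15;15;25m[48;2;15;15;25m [38;2;35;35;50m[48;2;15;15;25m▌[38;2;15;15;25m[48;2;15;15;25m [38;2;255;100;100m[48;2;21;21;33m🬊[38;2;255;100;100m[48;2;15;15;25m🬝[38;2;255;100;100m[48;2;15;15;25m🬀[38;2;35;35;50m[48;2;15;15;25m▌[38;2;15;15;25m[48;2;15;15;25m [38;2;15;15;25m[48;2;35;35;50m▌[38;2;15;15;25m[48;2;15;15;25m [38;2;15;15;25m[48;2;15;15;25m [0m
[38;2;15;15;25m[48;2;35;35;50m🬰[38;2;15;15;25m[48;2;35;35;50m🬰[38;2;35;35;50m[48;2;15;15;25m🬛[38;2;23;23;35m[48;2;255;100;100m🬝[38;2;15;15;25m[48;2;35;35;50m🬐[38;2;15;15;25m[48;2;35;35;50m🬰[38;2;15;15;25m[48;2;35;35;50m🬰[38;2;35;35;50m[48;2;15;15;25m🬛[38;2;15;15;25m[48;2;35;35;50m🬰[38;2;15;15;25m[48;2;35;35;50m🬐[38;2;15;15;25m[48;2;35;35;50m🬰[38;2;15;15;25m[48;2;35;35;50m🬰[0m
[38;2;15;15;25m[48;2;15;15;25m [38;2;15;15;25m[48;2;15;15;25m [38;2;27;27;40m[48;2;255;100;100m🬴[38;2;255;100;100m[48;2;255;100;100m [38;2;255;100;100m[48;2;35;35;50m🬺[38;2;15;15;25m[48;2;15;15;25m [38;2;15;15;25m[48;2;15;15;25m [38;2;35;35;50m[48;2;15;15;25m▌[38;2;15;15;25m[48;2;15;15;25m [38;2;15;15;25m[48;2;35;35;50m▌[38;2;15;15;25m[48;2;15;15;25m [38;2;15;15;25m[48;2;15;15;25m [0m
[38;2;35;35;50m[48;2;15;15;25m🬂[38;2;35;35;50m[48;2;15;15;25m🬂[38;2;35;35;50m[48;2;15;15;25m🬕[38;2;255;100;100m[48;2;15;15;25m🬊[38;2;255;100;100m[48;2;35;35;50m🬝[38;2;255;100;100m[48;2;19;19;30m🬀[38;2;35;35;50m[48;2;15;15;25m🬂[38;2;35;35;50m[48;2;15;15;25m🬕[38;2;35;35;50m[48;2;15;15;25m🬂[38;2;35;35;50m[48;2;15;15;25m🬨[38;2;35;35;50m[48;2;15;15;25m🬂[38;2;35;35;50m[48;2;15;15;25m🬂[0m
[38;2;15;15;25m[48;2;35;35;50m🬰[38;2;15;15;25m[48;2;35;35;50m🬰[38;2;35;35;50m[48;2;15;15;25m🬛[38;2;15;15;25m[48;2;35;35;50m🬰[38;2;15;15;25m[48;2;35;35;50m🬐[38;2;15;15;25m[48;2;35;35;50m🬰[38;2;15;15;25m[48;2;35;35;50m🬰[38;2;35;35;50m[48;2;15;15;25m🬛[38;2;15;15;25m[48;2;35;35;50m🬰[38;2;15;15;25m[48;2;35;35;50m🬐[38;2;15;15;25m[48;2;35;35;50m🬰[38;2;15;15;25m[48;2;35;35;50m🬰[0m
[38;2;15;15;25m[48;2;15;15;25m [38;2;15;15;25m[48;2;15;15;25m [38;2;35;35;50m[48;2;15;15;25m▌[38;2;15;15;25m[48;2;15;15;25m [38;2;15;15;25m[48;2;35;35;50m▌[38;2;15;15;25m[48;2;15;15;25m [38;2;15;15;25m[48;2;15;15;25m [38;2;35;35;50m[48;2;15;15;25m▌[38;2;15;15;25m[48;2;15;15;25m [38;2;15;15;25m[48;2;35;35;50m▌[38;2;15;15;25m[48;2;15;15;25m [38;2;15;15;25m[48;2;15;15;25m [0m
</frame>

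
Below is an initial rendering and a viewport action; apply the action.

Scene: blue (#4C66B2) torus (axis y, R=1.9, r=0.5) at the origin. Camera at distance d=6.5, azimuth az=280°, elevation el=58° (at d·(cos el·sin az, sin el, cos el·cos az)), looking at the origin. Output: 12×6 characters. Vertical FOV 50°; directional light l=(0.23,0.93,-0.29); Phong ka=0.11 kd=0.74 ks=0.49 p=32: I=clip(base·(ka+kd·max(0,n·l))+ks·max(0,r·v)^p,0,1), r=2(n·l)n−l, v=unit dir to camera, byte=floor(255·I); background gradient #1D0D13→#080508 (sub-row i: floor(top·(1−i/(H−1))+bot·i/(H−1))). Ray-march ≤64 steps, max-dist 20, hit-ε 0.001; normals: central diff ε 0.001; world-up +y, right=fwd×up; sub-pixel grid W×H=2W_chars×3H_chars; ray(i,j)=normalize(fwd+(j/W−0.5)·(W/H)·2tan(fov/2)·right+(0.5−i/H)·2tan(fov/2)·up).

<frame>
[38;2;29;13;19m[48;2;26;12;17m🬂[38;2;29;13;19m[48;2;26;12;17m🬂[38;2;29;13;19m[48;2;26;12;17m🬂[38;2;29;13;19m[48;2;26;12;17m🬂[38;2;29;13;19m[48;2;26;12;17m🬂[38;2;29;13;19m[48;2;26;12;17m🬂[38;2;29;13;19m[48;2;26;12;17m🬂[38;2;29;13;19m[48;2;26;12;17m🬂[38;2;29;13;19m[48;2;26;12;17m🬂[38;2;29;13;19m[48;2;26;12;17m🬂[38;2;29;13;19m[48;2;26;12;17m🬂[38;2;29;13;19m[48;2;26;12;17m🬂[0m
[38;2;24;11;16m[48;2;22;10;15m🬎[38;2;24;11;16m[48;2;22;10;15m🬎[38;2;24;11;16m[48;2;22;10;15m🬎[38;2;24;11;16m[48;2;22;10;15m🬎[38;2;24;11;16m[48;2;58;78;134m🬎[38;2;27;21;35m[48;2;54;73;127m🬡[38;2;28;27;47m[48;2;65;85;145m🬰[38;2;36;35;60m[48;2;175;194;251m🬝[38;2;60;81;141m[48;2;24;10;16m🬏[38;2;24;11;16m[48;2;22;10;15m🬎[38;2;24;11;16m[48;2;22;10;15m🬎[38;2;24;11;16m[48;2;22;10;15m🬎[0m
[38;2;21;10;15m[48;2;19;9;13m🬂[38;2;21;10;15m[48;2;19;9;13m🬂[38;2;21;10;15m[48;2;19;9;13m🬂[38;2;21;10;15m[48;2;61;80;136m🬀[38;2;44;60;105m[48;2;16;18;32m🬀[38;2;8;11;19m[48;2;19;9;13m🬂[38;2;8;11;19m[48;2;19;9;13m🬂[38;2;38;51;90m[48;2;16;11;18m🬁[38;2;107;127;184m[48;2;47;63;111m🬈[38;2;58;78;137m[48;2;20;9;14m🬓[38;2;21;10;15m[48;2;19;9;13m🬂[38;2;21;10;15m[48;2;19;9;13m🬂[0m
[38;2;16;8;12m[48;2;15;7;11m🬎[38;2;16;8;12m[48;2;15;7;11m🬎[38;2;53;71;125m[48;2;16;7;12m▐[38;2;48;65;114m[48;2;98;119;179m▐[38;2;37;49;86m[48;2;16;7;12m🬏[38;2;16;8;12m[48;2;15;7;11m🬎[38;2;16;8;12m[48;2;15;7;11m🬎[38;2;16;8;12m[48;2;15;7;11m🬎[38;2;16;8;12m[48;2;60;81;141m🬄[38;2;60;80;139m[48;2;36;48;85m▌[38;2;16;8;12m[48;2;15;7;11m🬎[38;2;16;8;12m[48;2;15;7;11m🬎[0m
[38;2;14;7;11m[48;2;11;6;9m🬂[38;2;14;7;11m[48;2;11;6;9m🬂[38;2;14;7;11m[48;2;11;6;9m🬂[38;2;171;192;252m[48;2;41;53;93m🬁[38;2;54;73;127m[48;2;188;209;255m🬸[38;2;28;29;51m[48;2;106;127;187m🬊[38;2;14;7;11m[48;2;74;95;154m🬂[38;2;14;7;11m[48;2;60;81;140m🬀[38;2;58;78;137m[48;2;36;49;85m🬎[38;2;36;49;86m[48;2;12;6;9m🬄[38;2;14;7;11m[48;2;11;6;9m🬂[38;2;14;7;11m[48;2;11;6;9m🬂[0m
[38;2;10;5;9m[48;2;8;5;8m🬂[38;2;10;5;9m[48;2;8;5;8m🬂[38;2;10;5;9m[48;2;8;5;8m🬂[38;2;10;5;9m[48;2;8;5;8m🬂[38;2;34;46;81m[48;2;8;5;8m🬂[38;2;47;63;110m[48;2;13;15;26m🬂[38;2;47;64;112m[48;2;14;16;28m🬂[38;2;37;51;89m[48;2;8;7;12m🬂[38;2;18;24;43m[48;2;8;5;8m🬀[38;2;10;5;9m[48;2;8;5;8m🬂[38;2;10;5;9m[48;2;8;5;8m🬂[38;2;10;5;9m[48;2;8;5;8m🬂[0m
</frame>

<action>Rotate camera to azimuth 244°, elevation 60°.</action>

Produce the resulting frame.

<frame>
[38;2;29;13;19m[48;2;26;12;17m🬂[38;2;29;13;19m[48;2;26;12;17m🬂[38;2;29;13;19m[48;2;26;12;17m🬂[38;2;29;13;19m[48;2;26;12;17m🬂[38;2;29;13;19m[48;2;26;12;17m🬂[38;2;29;13;19m[48;2;26;12;17m🬂[38;2;29;13;19m[48;2;26;12;17m🬂[38;2;29;13;19m[48;2;26;12;17m🬂[38;2;29;13;19m[48;2;26;12;17m🬂[38;2;29;13;19m[48;2;26;12;17m🬂[38;2;29;13;19m[48;2;26;12;17m🬂[38;2;29;13;19m[48;2;26;12;17m🬂[0m
[38;2;24;11;16m[48;2;22;10;15m🬎[38;2;24;11;16m[48;2;22;10;15m🬎[38;2;24;11;16m[48;2;22;10;15m🬎[38;2;24;11;16m[48;2;22;10;15m🬎[38;2;24;11;16m[48;2;57;76;134m🬆[38;2;28;23;38m[48;2;53;72;126m🬡[38;2;25;11;17m[48;2;49;67;116m🬂[38;2;42;47;82m[48;2;166;187;247m🬝[38;2;60;80;140m[48;2;24;10;16m🬏[38;2;24;11;16m[48;2;22;10;15m🬎[38;2;24;11;16m[48;2;22;10;15m🬎[38;2;24;11;16m[48;2;22;10;15m🬎[0m
[38;2;21;10;15m[48;2;19;9;13m🬂[38;2;21;10;15m[48;2;19;9;13m🬂[38;2;20;9;14m[48;2;52;69;121m🬝[38;2;21;10;15m[48;2;55;74;128m🬀[38;2;44;59;103m[48;2;16;18;31m🬀[38;2;8;11;19m[48;2;19;9;13m🬂[38;2;8;11;19m[48;2;19;9;13m🬂[38;2;47;63;110m[48;2;18;15;25m🬁[38;2;106;127;189m[48;2;52;70;123m🬈[38;2;19;12;20m[48;2;57;77;134m🬨[38;2;21;10;15m[48;2;19;9;13m🬂[38;2;21;10;15m[48;2;19;9;13m🬂[0m
[38;2;16;8;12m[48;2;15;7;11m🬎[38;2;16;8;12m[48;2;15;7;11m🬎[38;2;59;79;139m[48;2;16;7;12m▐[38;2;43;59;102m[48;2;77;97;158m▐[38;2;25;34;59m[48;2;16;7;12m🬏[38;2;16;8;12m[48;2;15;7;11m🬎[38;2;16;8;12m[48;2;15;7;11m🬎[38;2;16;8;12m[48;2;15;7;11m🬎[38;2;16;8;12m[48;2;60;81;141m🬄[38;2;59;79;139m[48;2;34;45;79m▌[38;2;16;8;12m[48;2;15;7;11m🬎[38;2;16;8;12m[48;2;15;7;11m🬎[0m
[38;2;14;7;11m[48;2;11;6;9m🬂[38;2;14;7;11m[48;2;11;6;9m🬂[38;2;14;7;11m[48;2;11;6;9m🬂[38;2;63;83;140m[48;2;11;6;9m🬬[38;2;47;64;112m[48;2;120;141;201m🬙[38;2;14;7;11m[48;2;60;79;133m🬂[38;2;14;7;11m[48;2;52;70;123m🬂[38;2;14;7;11m[48;2;57;77;134m🬀[38;2;56;76;133m[48;2;33;45;79m🬝[38;2;38;52;91m[48;2;12;6;9m🬄[38;2;14;7;11m[48;2;11;6;9m🬂[38;2;14;7;11m[48;2;11;6;9m🬂[0m
[38;2;10;5;9m[48;2;8;5;8m🬂[38;2;10;5;9m[48;2;8;5;8m🬂[38;2;10;5;9m[48;2;8;5;8m🬂[38;2;10;5;9m[48;2;8;5;8m🬂[38;2;46;62;109m[48;2;9;7;12m🬂[38;2;43;58;103m[48;2;8;5;8m🬎[38;2;43;58;102m[48;2;8;5;8m🬎[38;2;45;61;106m[48;2;11;12;22m🬂[38;2;26;36;62m[48;2;8;5;8m🬀[38;2;10;5;9m[48;2;8;5;8m🬂[38;2;10;5;9m[48;2;8;5;8m🬂[38;2;10;5;9m[48;2;8;5;8m🬂[0m
</frame>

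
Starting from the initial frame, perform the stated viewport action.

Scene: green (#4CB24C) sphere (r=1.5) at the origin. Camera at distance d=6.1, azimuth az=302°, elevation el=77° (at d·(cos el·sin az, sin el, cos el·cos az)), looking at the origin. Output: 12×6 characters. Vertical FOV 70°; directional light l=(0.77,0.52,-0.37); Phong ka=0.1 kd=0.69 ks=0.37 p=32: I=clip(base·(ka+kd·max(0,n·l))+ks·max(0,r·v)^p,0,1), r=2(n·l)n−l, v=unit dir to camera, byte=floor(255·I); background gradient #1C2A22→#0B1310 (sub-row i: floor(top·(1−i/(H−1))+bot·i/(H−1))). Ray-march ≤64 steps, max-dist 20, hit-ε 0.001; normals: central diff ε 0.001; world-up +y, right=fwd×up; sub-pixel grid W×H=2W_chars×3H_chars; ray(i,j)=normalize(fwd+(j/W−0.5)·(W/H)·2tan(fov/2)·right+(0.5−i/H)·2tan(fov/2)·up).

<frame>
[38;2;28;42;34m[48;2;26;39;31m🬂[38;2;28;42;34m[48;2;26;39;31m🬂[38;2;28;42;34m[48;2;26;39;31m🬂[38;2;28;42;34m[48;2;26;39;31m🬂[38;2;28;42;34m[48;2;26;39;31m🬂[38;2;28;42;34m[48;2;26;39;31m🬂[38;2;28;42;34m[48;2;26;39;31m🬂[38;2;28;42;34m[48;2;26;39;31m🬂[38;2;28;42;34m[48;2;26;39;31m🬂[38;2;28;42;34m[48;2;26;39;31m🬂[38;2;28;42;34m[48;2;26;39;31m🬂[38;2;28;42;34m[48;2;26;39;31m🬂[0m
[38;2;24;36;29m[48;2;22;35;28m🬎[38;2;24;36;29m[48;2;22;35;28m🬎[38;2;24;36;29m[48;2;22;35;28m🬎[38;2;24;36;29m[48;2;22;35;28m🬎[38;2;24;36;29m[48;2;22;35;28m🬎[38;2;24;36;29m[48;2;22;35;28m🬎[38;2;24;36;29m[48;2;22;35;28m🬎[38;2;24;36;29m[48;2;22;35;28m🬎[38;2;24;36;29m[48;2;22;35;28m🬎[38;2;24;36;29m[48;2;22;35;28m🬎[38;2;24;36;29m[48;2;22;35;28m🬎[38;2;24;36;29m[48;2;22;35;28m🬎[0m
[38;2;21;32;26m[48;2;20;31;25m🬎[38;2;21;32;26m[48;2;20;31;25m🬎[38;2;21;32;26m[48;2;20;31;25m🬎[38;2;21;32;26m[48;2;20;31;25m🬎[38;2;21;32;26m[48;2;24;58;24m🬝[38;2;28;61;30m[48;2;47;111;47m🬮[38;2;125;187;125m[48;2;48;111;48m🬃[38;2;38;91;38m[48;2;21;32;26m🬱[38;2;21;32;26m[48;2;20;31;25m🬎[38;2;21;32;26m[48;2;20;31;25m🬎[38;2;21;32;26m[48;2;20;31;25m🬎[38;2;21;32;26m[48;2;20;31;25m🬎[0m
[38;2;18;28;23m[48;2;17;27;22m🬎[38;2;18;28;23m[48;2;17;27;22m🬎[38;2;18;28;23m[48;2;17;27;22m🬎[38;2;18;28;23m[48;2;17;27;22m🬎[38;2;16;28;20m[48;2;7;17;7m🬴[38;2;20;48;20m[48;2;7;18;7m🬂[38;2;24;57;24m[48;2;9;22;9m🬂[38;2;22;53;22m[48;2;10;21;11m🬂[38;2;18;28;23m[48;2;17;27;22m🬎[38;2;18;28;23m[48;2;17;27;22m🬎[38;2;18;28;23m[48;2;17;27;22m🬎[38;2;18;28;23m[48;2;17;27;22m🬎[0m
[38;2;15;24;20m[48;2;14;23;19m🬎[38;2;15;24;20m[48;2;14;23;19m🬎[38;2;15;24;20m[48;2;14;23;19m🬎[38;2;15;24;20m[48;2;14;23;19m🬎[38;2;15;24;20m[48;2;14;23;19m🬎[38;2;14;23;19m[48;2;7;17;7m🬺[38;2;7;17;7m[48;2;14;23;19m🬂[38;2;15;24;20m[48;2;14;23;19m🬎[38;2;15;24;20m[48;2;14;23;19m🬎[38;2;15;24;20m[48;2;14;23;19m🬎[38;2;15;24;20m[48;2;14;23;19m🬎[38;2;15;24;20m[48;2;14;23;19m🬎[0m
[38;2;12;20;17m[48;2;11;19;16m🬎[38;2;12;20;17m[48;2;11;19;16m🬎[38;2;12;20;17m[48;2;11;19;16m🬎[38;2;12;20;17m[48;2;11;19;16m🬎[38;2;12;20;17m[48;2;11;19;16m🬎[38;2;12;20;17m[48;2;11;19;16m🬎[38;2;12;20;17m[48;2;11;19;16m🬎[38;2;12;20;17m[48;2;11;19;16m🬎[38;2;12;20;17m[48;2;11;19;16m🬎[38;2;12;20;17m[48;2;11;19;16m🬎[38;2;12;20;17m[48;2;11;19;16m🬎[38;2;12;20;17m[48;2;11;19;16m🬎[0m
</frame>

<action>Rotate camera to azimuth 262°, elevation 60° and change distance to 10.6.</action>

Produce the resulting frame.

<frame>
[38;2;28;42;34m[48;2;26;39;31m🬂[38;2;28;42;34m[48;2;26;39;31m🬂[38;2;28;42;34m[48;2;26;39;31m🬂[38;2;28;42;34m[48;2;26;39;31m🬂[38;2;28;42;34m[48;2;26;39;31m🬂[38;2;28;42;34m[48;2;26;39;31m🬂[38;2;28;42;34m[48;2;26;39;31m🬂[38;2;28;42;34m[48;2;26;39;31m🬂[38;2;28;42;34m[48;2;26;39;31m🬂[38;2;28;42;34m[48;2;26;39;31m🬂[38;2;28;42;34m[48;2;26;39;31m🬂[38;2;28;42;34m[48;2;26;39;31m🬂[0m
[38;2;24;36;29m[48;2;22;35;28m🬎[38;2;24;36;29m[48;2;22;35;28m🬎[38;2;24;36;29m[48;2;22;35;28m🬎[38;2;24;36;29m[48;2;22;35;28m🬎[38;2;24;36;29m[48;2;22;35;28m🬎[38;2;24;36;29m[48;2;22;35;28m🬎[38;2;24;36;29m[48;2;22;35;28m🬎[38;2;24;36;29m[48;2;22;35;28m🬎[38;2;24;36;29m[48;2;22;35;28m🬎[38;2;24;36;29m[48;2;22;35;28m🬎[38;2;24;36;29m[48;2;22;35;28m🬎[38;2;24;36;29m[48;2;22;35;28m🬎[0m
[38;2;21;32;26m[48;2;20;31;25m🬎[38;2;21;32;26m[48;2;20;31;25m🬎[38;2;21;32;26m[48;2;20;31;25m🬎[38;2;21;32;26m[48;2;20;31;25m🬎[38;2;21;32;26m[48;2;20;31;25m🬎[38;2;21;32;26m[48;2;60;122;60m🬝[38;2;21;36;25m[48;2;34;79;34m🬬[38;2;21;32;26m[48;2;20;31;25m🬎[38;2;21;32;26m[48;2;20;31;25m🬎[38;2;21;32;26m[48;2;20;31;25m🬎[38;2;21;32;26m[48;2;20;31;25m🬎[38;2;21;32;26m[48;2;20;31;25m🬎[0m
[38;2;18;28;23m[48;2;17;27;22m🬎[38;2;18;28;23m[48;2;17;27;22m🬎[38;2;18;28;23m[48;2;17;27;22m🬎[38;2;18;28;23m[48;2;17;27;22m🬎[38;2;18;28;23m[48;2;17;27;22m🬎[38;2;23;56;23m[48;2;15;25;19m🬁[38;2;7;17;7m[48;2;15;27;18m🬍[38;2;18;28;23m[48;2;17;27;22m🬎[38;2;18;28;23m[48;2;17;27;22m🬎[38;2;18;28;23m[48;2;17;27;22m🬎[38;2;18;28;23m[48;2;17;27;22m🬎[38;2;18;28;23m[48;2;17;27;22m🬎[0m
[38;2;15;24;20m[48;2;14;23;19m🬎[38;2;15;24;20m[48;2;14;23;19m🬎[38;2;15;24;20m[48;2;14;23;19m🬎[38;2;15;24;20m[48;2;14;23;19m🬎[38;2;15;24;20m[48;2;14;23;19m🬎[38;2;15;24;20m[48;2;14;23;19m🬎[38;2;15;24;20m[48;2;14;23;19m🬎[38;2;15;24;20m[48;2;14;23;19m🬎[38;2;15;24;20m[48;2;14;23;19m🬎[38;2;15;24;20m[48;2;14;23;19m🬎[38;2;15;24;20m[48;2;14;23;19m🬎[38;2;15;24;20m[48;2;14;23;19m🬎[0m
[38;2;12;20;17m[48;2;11;19;16m🬎[38;2;12;20;17m[48;2;11;19;16m🬎[38;2;12;20;17m[48;2;11;19;16m🬎[38;2;12;20;17m[48;2;11;19;16m🬎[38;2;12;20;17m[48;2;11;19;16m🬎[38;2;12;20;17m[48;2;11;19;16m🬎[38;2;12;20;17m[48;2;11;19;16m🬎[38;2;12;20;17m[48;2;11;19;16m🬎[38;2;12;20;17m[48;2;11;19;16m🬎[38;2;12;20;17m[48;2;11;19;16m🬎[38;2;12;20;17m[48;2;11;19;16m🬎[38;2;12;20;17m[48;2;11;19;16m🬎[0m
</frame>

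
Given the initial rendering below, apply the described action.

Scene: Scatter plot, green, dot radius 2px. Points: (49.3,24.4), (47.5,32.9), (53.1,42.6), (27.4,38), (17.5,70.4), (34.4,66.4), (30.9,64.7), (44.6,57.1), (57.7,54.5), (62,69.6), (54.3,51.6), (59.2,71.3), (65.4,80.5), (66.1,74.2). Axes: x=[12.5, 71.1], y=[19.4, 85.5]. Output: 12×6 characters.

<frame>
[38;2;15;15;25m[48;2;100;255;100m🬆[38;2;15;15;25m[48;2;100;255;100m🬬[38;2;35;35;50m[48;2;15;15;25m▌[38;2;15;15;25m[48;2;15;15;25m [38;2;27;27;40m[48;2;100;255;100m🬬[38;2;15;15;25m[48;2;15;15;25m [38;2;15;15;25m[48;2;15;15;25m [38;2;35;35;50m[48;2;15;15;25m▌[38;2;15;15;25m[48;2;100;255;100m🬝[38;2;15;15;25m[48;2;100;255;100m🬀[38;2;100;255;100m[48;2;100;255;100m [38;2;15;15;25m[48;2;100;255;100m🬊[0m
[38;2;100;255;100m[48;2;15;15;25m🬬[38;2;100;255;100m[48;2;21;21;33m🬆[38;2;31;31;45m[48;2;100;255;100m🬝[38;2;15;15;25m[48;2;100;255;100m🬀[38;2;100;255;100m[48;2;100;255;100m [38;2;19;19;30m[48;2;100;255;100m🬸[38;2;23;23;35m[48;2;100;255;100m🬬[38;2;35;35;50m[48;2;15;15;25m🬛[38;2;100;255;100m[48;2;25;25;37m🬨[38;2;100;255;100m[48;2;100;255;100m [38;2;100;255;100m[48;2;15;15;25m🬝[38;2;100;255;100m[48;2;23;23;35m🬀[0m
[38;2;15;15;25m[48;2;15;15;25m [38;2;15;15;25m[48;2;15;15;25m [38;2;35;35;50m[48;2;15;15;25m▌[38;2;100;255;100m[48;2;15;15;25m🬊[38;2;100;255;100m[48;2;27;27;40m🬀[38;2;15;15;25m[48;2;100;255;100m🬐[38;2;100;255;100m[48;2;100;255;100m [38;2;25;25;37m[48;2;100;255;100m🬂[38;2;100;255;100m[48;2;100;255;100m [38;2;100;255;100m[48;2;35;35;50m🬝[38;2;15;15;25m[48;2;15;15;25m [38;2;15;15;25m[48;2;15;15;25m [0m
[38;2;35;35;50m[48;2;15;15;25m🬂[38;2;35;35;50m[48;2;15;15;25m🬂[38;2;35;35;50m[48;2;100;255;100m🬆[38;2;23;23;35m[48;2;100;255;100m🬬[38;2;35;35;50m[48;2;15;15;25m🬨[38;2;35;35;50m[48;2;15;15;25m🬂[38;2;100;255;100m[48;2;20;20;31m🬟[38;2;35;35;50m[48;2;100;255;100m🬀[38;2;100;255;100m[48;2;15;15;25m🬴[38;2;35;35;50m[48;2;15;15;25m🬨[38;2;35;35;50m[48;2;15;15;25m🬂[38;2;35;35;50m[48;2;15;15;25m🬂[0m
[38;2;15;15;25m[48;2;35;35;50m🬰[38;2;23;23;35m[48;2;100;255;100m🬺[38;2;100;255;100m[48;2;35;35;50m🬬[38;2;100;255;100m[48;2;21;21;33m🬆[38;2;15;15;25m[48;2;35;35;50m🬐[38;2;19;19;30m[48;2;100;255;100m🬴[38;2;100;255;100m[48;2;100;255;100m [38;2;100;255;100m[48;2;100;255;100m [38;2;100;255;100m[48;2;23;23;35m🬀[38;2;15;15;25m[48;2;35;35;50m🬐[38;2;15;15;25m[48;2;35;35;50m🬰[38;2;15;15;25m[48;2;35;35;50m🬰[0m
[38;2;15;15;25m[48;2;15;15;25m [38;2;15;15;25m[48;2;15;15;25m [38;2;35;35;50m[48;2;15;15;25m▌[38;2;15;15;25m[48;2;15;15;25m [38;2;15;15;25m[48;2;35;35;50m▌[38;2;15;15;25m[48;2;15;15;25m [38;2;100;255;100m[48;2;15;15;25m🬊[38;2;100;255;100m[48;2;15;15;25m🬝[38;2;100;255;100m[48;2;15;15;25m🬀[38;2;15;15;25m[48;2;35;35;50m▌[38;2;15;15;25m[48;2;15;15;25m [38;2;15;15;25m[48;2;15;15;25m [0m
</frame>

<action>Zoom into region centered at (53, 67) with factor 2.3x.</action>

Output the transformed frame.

<frame>
[38;2;15;15;25m[48;2;15;15;25m [38;2;15;15;25m[48;2;15;15;25m [38;2;35;35;50m[48;2;15;15;25m▌[38;2;15;15;25m[48;2;15;15;25m [38;2;15;15;25m[48;2;35;35;50m▌[38;2;15;15;25m[48;2;15;15;25m [38;2;15;15;25m[48;2;15;15;25m [38;2;35;35;50m[48;2;15;15;25m▌[38;2;15;15;25m[48;2;15;15;25m [38;2;15;15;25m[48;2;35;35;50m▌[38;2;100;255;100m[48;2;15;15;25m🬊[38;2;100;255;100m[48;2;100;255;100m [0m
[38;2;15;15;25m[48;2;35;35;50m🬰[38;2;15;15;25m[48;2;35;35;50m🬰[38;2;35;35;50m[48;2;15;15;25m🬛[38;2;15;15;25m[48;2;35;35;50m🬰[38;2;15;15;25m[48;2;35;35;50m🬐[38;2;15;15;25m[48;2;35;35;50m🬰[38;2;15;15;25m[48;2;35;35;50m🬰[38;2;31;31;45m[48;2;100;255;100m🬝[38;2;15;15;25m[48;2;100;255;100m🬀[38;2;25;25;37m[48;2;100;255;100m🬂[38;2;20;20;31m[48;2;100;255;100m🬥[38;2;100;255;100m[48;2;100;255;100m [0m
[38;2;15;15;25m[48;2;15;15;25m [38;2;15;15;25m[48;2;15;15;25m [38;2;35;35;50m[48;2;15;15;25m▌[38;2;15;15;25m[48;2;15;15;25m [38;2;15;15;25m[48;2;35;35;50m▌[38;2;15;15;25m[48;2;15;15;25m [38;2;15;15;25m[48;2;15;15;25m [38;2;35;35;50m[48;2;15;15;25m▌[38;2;100;255;100m[48;2;15;15;25m🬊[38;2;100;255;100m[48;2;15;15;25m🬬[38;2;100;255;100m[48;2;15;15;25m🬆[38;2;15;15;25m[48;2;100;255;100m🬺[0m
[38;2;35;35;50m[48;2;15;15;25m🬂[38;2;35;35;50m[48;2;15;15;25m🬂[38;2;35;35;50m[48;2;15;15;25m🬕[38;2;35;35;50m[48;2;15;15;25m🬂[38;2;35;35;50m[48;2;15;15;25m🬨[38;2;35;35;50m[48;2;15;15;25m🬂[38;2;35;35;50m[48;2;15;15;25m🬂[38;2;35;35;50m[48;2;15;15;25m🬕[38;2;35;35;50m[48;2;15;15;25m🬂[38;2;35;35;50m[48;2;15;15;25m🬨[38;2;35;35;50m[48;2;15;15;25m🬂[38;2;35;35;50m[48;2;15;15;25m🬂[0m
[38;2;23;23;35m[48;2;100;255;100m🬝[38;2;15;15;25m[48;2;100;255;100m🬀[38;2;28;28;41m[48;2;100;255;100m🬊[38;2;15;15;25m[48;2;35;35;50m🬰[38;2;15;15;25m[48;2;35;35;50m🬐[38;2;15;15;25m[48;2;35;35;50m🬰[38;2;15;15;25m[48;2;35;35;50m🬰[38;2;28;28;41m[48;2;100;255;100m🬆[38;2;23;23;35m[48;2;100;255;100m🬬[38;2;15;15;25m[48;2;35;35;50m🬐[38;2;15;15;25m[48;2;35;35;50m🬰[38;2;15;15;25m[48;2;35;35;50m🬰[0m
[38;2;15;15;25m[48;2;15;15;25m [38;2;100;255;100m[48;2;15;15;25m🬊[38;2;100;255;100m[48;2;23;23;35m🬀[38;2;15;15;25m[48;2;15;15;25m [38;2;15;15;25m[48;2;35;35;50m▌[38;2;15;15;25m[48;2;100;255;100m🬆[38;2;100;255;100m[48;2;100;255;100m [38;2;100;255;100m[48;2;100;255;100m [38;2;100;255;100m[48;2;15;15;25m🬆[38;2;15;15;25m[48;2;35;35;50m▌[38;2;15;15;25m[48;2;15;15;25m [38;2;15;15;25m[48;2;15;15;25m [0m
</frame>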